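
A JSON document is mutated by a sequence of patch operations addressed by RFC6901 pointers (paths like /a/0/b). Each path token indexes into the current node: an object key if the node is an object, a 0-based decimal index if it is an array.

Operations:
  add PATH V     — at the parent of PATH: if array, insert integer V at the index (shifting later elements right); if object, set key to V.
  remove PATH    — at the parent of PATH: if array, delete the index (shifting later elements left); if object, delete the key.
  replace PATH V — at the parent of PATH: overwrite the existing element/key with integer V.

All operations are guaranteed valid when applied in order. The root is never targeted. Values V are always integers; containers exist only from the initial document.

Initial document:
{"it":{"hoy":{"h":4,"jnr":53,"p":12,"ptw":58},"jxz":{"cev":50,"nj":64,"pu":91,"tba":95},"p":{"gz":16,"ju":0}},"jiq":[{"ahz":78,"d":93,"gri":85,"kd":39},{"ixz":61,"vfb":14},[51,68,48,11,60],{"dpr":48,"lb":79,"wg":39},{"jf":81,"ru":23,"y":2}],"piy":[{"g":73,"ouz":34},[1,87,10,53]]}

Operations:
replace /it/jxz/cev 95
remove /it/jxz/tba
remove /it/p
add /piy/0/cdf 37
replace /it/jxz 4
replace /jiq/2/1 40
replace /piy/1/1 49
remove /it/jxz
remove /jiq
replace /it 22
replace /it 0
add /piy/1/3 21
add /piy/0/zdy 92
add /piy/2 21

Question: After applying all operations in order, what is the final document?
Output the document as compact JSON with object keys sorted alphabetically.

After op 1 (replace /it/jxz/cev 95): {"it":{"hoy":{"h":4,"jnr":53,"p":12,"ptw":58},"jxz":{"cev":95,"nj":64,"pu":91,"tba":95},"p":{"gz":16,"ju":0}},"jiq":[{"ahz":78,"d":93,"gri":85,"kd":39},{"ixz":61,"vfb":14},[51,68,48,11,60],{"dpr":48,"lb":79,"wg":39},{"jf":81,"ru":23,"y":2}],"piy":[{"g":73,"ouz":34},[1,87,10,53]]}
After op 2 (remove /it/jxz/tba): {"it":{"hoy":{"h":4,"jnr":53,"p":12,"ptw":58},"jxz":{"cev":95,"nj":64,"pu":91},"p":{"gz":16,"ju":0}},"jiq":[{"ahz":78,"d":93,"gri":85,"kd":39},{"ixz":61,"vfb":14},[51,68,48,11,60],{"dpr":48,"lb":79,"wg":39},{"jf":81,"ru":23,"y":2}],"piy":[{"g":73,"ouz":34},[1,87,10,53]]}
After op 3 (remove /it/p): {"it":{"hoy":{"h":4,"jnr":53,"p":12,"ptw":58},"jxz":{"cev":95,"nj":64,"pu":91}},"jiq":[{"ahz":78,"d":93,"gri":85,"kd":39},{"ixz":61,"vfb":14},[51,68,48,11,60],{"dpr":48,"lb":79,"wg":39},{"jf":81,"ru":23,"y":2}],"piy":[{"g":73,"ouz":34},[1,87,10,53]]}
After op 4 (add /piy/0/cdf 37): {"it":{"hoy":{"h":4,"jnr":53,"p":12,"ptw":58},"jxz":{"cev":95,"nj":64,"pu":91}},"jiq":[{"ahz":78,"d":93,"gri":85,"kd":39},{"ixz":61,"vfb":14},[51,68,48,11,60],{"dpr":48,"lb":79,"wg":39},{"jf":81,"ru":23,"y":2}],"piy":[{"cdf":37,"g":73,"ouz":34},[1,87,10,53]]}
After op 5 (replace /it/jxz 4): {"it":{"hoy":{"h":4,"jnr":53,"p":12,"ptw":58},"jxz":4},"jiq":[{"ahz":78,"d":93,"gri":85,"kd":39},{"ixz":61,"vfb":14},[51,68,48,11,60],{"dpr":48,"lb":79,"wg":39},{"jf":81,"ru":23,"y":2}],"piy":[{"cdf":37,"g":73,"ouz":34},[1,87,10,53]]}
After op 6 (replace /jiq/2/1 40): {"it":{"hoy":{"h":4,"jnr":53,"p":12,"ptw":58},"jxz":4},"jiq":[{"ahz":78,"d":93,"gri":85,"kd":39},{"ixz":61,"vfb":14},[51,40,48,11,60],{"dpr":48,"lb":79,"wg":39},{"jf":81,"ru":23,"y":2}],"piy":[{"cdf":37,"g":73,"ouz":34},[1,87,10,53]]}
After op 7 (replace /piy/1/1 49): {"it":{"hoy":{"h":4,"jnr":53,"p":12,"ptw":58},"jxz":4},"jiq":[{"ahz":78,"d":93,"gri":85,"kd":39},{"ixz":61,"vfb":14},[51,40,48,11,60],{"dpr":48,"lb":79,"wg":39},{"jf":81,"ru":23,"y":2}],"piy":[{"cdf":37,"g":73,"ouz":34},[1,49,10,53]]}
After op 8 (remove /it/jxz): {"it":{"hoy":{"h":4,"jnr":53,"p":12,"ptw":58}},"jiq":[{"ahz":78,"d":93,"gri":85,"kd":39},{"ixz":61,"vfb":14},[51,40,48,11,60],{"dpr":48,"lb":79,"wg":39},{"jf":81,"ru":23,"y":2}],"piy":[{"cdf":37,"g":73,"ouz":34},[1,49,10,53]]}
After op 9 (remove /jiq): {"it":{"hoy":{"h":4,"jnr":53,"p":12,"ptw":58}},"piy":[{"cdf":37,"g":73,"ouz":34},[1,49,10,53]]}
After op 10 (replace /it 22): {"it":22,"piy":[{"cdf":37,"g":73,"ouz":34},[1,49,10,53]]}
After op 11 (replace /it 0): {"it":0,"piy":[{"cdf":37,"g":73,"ouz":34},[1,49,10,53]]}
After op 12 (add /piy/1/3 21): {"it":0,"piy":[{"cdf":37,"g":73,"ouz":34},[1,49,10,21,53]]}
After op 13 (add /piy/0/zdy 92): {"it":0,"piy":[{"cdf":37,"g":73,"ouz":34,"zdy":92},[1,49,10,21,53]]}
After op 14 (add /piy/2 21): {"it":0,"piy":[{"cdf":37,"g":73,"ouz":34,"zdy":92},[1,49,10,21,53],21]}

Answer: {"it":0,"piy":[{"cdf":37,"g":73,"ouz":34,"zdy":92},[1,49,10,21,53],21]}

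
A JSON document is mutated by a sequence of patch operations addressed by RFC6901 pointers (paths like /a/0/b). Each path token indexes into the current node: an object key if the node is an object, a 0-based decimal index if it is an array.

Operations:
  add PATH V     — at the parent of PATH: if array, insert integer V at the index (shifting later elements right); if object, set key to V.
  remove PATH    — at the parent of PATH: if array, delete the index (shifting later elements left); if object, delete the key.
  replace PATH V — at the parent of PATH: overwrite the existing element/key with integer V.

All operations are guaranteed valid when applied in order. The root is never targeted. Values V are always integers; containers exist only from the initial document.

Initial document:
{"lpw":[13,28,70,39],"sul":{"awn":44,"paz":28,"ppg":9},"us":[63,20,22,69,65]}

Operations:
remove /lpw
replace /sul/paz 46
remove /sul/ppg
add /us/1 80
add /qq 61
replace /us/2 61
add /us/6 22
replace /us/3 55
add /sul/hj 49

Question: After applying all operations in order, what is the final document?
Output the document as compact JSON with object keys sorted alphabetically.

Answer: {"qq":61,"sul":{"awn":44,"hj":49,"paz":46},"us":[63,80,61,55,69,65,22]}

Derivation:
After op 1 (remove /lpw): {"sul":{"awn":44,"paz":28,"ppg":9},"us":[63,20,22,69,65]}
After op 2 (replace /sul/paz 46): {"sul":{"awn":44,"paz":46,"ppg":9},"us":[63,20,22,69,65]}
After op 3 (remove /sul/ppg): {"sul":{"awn":44,"paz":46},"us":[63,20,22,69,65]}
After op 4 (add /us/1 80): {"sul":{"awn":44,"paz":46},"us":[63,80,20,22,69,65]}
After op 5 (add /qq 61): {"qq":61,"sul":{"awn":44,"paz":46},"us":[63,80,20,22,69,65]}
After op 6 (replace /us/2 61): {"qq":61,"sul":{"awn":44,"paz":46},"us":[63,80,61,22,69,65]}
After op 7 (add /us/6 22): {"qq":61,"sul":{"awn":44,"paz":46},"us":[63,80,61,22,69,65,22]}
After op 8 (replace /us/3 55): {"qq":61,"sul":{"awn":44,"paz":46},"us":[63,80,61,55,69,65,22]}
After op 9 (add /sul/hj 49): {"qq":61,"sul":{"awn":44,"hj":49,"paz":46},"us":[63,80,61,55,69,65,22]}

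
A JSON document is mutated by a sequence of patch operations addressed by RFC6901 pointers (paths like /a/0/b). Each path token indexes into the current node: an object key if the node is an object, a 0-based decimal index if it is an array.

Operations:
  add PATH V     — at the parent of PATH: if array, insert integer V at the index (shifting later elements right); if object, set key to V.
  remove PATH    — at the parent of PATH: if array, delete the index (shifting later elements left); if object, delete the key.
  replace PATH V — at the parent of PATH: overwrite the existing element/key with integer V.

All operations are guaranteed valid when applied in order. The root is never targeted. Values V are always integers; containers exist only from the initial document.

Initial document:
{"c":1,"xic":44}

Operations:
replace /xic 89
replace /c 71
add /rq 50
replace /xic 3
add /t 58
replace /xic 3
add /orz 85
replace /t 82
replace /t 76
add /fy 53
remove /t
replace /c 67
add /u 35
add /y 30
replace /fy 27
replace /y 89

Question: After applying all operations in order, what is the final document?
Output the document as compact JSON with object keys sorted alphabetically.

After op 1 (replace /xic 89): {"c":1,"xic":89}
After op 2 (replace /c 71): {"c":71,"xic":89}
After op 3 (add /rq 50): {"c":71,"rq":50,"xic":89}
After op 4 (replace /xic 3): {"c":71,"rq":50,"xic":3}
After op 5 (add /t 58): {"c":71,"rq":50,"t":58,"xic":3}
After op 6 (replace /xic 3): {"c":71,"rq":50,"t":58,"xic":3}
After op 7 (add /orz 85): {"c":71,"orz":85,"rq":50,"t":58,"xic":3}
After op 8 (replace /t 82): {"c":71,"orz":85,"rq":50,"t":82,"xic":3}
After op 9 (replace /t 76): {"c":71,"orz":85,"rq":50,"t":76,"xic":3}
After op 10 (add /fy 53): {"c":71,"fy":53,"orz":85,"rq":50,"t":76,"xic":3}
After op 11 (remove /t): {"c":71,"fy":53,"orz":85,"rq":50,"xic":3}
After op 12 (replace /c 67): {"c":67,"fy":53,"orz":85,"rq":50,"xic":3}
After op 13 (add /u 35): {"c":67,"fy":53,"orz":85,"rq":50,"u":35,"xic":3}
After op 14 (add /y 30): {"c":67,"fy":53,"orz":85,"rq":50,"u":35,"xic":3,"y":30}
After op 15 (replace /fy 27): {"c":67,"fy":27,"orz":85,"rq":50,"u":35,"xic":3,"y":30}
After op 16 (replace /y 89): {"c":67,"fy":27,"orz":85,"rq":50,"u":35,"xic":3,"y":89}

Answer: {"c":67,"fy":27,"orz":85,"rq":50,"u":35,"xic":3,"y":89}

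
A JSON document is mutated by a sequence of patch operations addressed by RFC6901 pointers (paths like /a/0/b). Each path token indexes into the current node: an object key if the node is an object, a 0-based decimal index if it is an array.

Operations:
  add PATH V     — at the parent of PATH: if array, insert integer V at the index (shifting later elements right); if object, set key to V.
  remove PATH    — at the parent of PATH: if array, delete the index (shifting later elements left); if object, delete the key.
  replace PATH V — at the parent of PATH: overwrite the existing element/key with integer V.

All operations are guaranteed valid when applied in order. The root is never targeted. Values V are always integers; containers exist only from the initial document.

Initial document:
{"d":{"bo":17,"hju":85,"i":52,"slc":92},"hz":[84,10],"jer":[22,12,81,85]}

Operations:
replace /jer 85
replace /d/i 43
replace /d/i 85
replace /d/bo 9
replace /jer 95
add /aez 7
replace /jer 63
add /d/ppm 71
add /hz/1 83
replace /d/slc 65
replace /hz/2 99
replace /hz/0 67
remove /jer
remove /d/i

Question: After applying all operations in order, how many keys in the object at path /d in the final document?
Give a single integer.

After op 1 (replace /jer 85): {"d":{"bo":17,"hju":85,"i":52,"slc":92},"hz":[84,10],"jer":85}
After op 2 (replace /d/i 43): {"d":{"bo":17,"hju":85,"i":43,"slc":92},"hz":[84,10],"jer":85}
After op 3 (replace /d/i 85): {"d":{"bo":17,"hju":85,"i":85,"slc":92},"hz":[84,10],"jer":85}
After op 4 (replace /d/bo 9): {"d":{"bo":9,"hju":85,"i":85,"slc":92},"hz":[84,10],"jer":85}
After op 5 (replace /jer 95): {"d":{"bo":9,"hju":85,"i":85,"slc":92},"hz":[84,10],"jer":95}
After op 6 (add /aez 7): {"aez":7,"d":{"bo":9,"hju":85,"i":85,"slc":92},"hz":[84,10],"jer":95}
After op 7 (replace /jer 63): {"aez":7,"d":{"bo":9,"hju":85,"i":85,"slc":92},"hz":[84,10],"jer":63}
After op 8 (add /d/ppm 71): {"aez":7,"d":{"bo":9,"hju":85,"i":85,"ppm":71,"slc":92},"hz":[84,10],"jer":63}
After op 9 (add /hz/1 83): {"aez":7,"d":{"bo":9,"hju":85,"i":85,"ppm":71,"slc":92},"hz":[84,83,10],"jer":63}
After op 10 (replace /d/slc 65): {"aez":7,"d":{"bo":9,"hju":85,"i":85,"ppm":71,"slc":65},"hz":[84,83,10],"jer":63}
After op 11 (replace /hz/2 99): {"aez":7,"d":{"bo":9,"hju":85,"i":85,"ppm":71,"slc":65},"hz":[84,83,99],"jer":63}
After op 12 (replace /hz/0 67): {"aez":7,"d":{"bo":9,"hju":85,"i":85,"ppm":71,"slc":65},"hz":[67,83,99],"jer":63}
After op 13 (remove /jer): {"aez":7,"d":{"bo":9,"hju":85,"i":85,"ppm":71,"slc":65},"hz":[67,83,99]}
After op 14 (remove /d/i): {"aez":7,"d":{"bo":9,"hju":85,"ppm":71,"slc":65},"hz":[67,83,99]}
Size at path /d: 4

Answer: 4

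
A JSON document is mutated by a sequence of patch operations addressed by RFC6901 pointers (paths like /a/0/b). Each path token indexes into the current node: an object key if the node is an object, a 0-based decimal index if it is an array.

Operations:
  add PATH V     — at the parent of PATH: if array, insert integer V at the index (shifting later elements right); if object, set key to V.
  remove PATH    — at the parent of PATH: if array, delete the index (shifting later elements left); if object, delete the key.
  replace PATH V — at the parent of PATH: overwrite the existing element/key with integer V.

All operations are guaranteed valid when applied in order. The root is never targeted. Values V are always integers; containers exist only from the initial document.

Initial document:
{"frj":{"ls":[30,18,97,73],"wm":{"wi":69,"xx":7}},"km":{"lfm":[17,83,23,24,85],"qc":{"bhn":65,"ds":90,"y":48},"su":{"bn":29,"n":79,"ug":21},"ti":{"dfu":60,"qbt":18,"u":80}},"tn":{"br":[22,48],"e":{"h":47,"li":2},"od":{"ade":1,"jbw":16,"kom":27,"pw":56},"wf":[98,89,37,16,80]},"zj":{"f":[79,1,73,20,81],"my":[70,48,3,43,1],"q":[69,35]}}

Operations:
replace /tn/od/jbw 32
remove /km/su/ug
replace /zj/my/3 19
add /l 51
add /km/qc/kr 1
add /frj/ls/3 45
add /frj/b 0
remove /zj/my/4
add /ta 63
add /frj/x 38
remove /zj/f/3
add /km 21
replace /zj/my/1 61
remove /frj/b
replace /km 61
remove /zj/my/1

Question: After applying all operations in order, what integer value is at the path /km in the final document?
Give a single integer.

Answer: 61

Derivation:
After op 1 (replace /tn/od/jbw 32): {"frj":{"ls":[30,18,97,73],"wm":{"wi":69,"xx":7}},"km":{"lfm":[17,83,23,24,85],"qc":{"bhn":65,"ds":90,"y":48},"su":{"bn":29,"n":79,"ug":21},"ti":{"dfu":60,"qbt":18,"u":80}},"tn":{"br":[22,48],"e":{"h":47,"li":2},"od":{"ade":1,"jbw":32,"kom":27,"pw":56},"wf":[98,89,37,16,80]},"zj":{"f":[79,1,73,20,81],"my":[70,48,3,43,1],"q":[69,35]}}
After op 2 (remove /km/su/ug): {"frj":{"ls":[30,18,97,73],"wm":{"wi":69,"xx":7}},"km":{"lfm":[17,83,23,24,85],"qc":{"bhn":65,"ds":90,"y":48},"su":{"bn":29,"n":79},"ti":{"dfu":60,"qbt":18,"u":80}},"tn":{"br":[22,48],"e":{"h":47,"li":2},"od":{"ade":1,"jbw":32,"kom":27,"pw":56},"wf":[98,89,37,16,80]},"zj":{"f":[79,1,73,20,81],"my":[70,48,3,43,1],"q":[69,35]}}
After op 3 (replace /zj/my/3 19): {"frj":{"ls":[30,18,97,73],"wm":{"wi":69,"xx":7}},"km":{"lfm":[17,83,23,24,85],"qc":{"bhn":65,"ds":90,"y":48},"su":{"bn":29,"n":79},"ti":{"dfu":60,"qbt":18,"u":80}},"tn":{"br":[22,48],"e":{"h":47,"li":2},"od":{"ade":1,"jbw":32,"kom":27,"pw":56},"wf":[98,89,37,16,80]},"zj":{"f":[79,1,73,20,81],"my":[70,48,3,19,1],"q":[69,35]}}
After op 4 (add /l 51): {"frj":{"ls":[30,18,97,73],"wm":{"wi":69,"xx":7}},"km":{"lfm":[17,83,23,24,85],"qc":{"bhn":65,"ds":90,"y":48},"su":{"bn":29,"n":79},"ti":{"dfu":60,"qbt":18,"u":80}},"l":51,"tn":{"br":[22,48],"e":{"h":47,"li":2},"od":{"ade":1,"jbw":32,"kom":27,"pw":56},"wf":[98,89,37,16,80]},"zj":{"f":[79,1,73,20,81],"my":[70,48,3,19,1],"q":[69,35]}}
After op 5 (add /km/qc/kr 1): {"frj":{"ls":[30,18,97,73],"wm":{"wi":69,"xx":7}},"km":{"lfm":[17,83,23,24,85],"qc":{"bhn":65,"ds":90,"kr":1,"y":48},"su":{"bn":29,"n":79},"ti":{"dfu":60,"qbt":18,"u":80}},"l":51,"tn":{"br":[22,48],"e":{"h":47,"li":2},"od":{"ade":1,"jbw":32,"kom":27,"pw":56},"wf":[98,89,37,16,80]},"zj":{"f":[79,1,73,20,81],"my":[70,48,3,19,1],"q":[69,35]}}
After op 6 (add /frj/ls/3 45): {"frj":{"ls":[30,18,97,45,73],"wm":{"wi":69,"xx":7}},"km":{"lfm":[17,83,23,24,85],"qc":{"bhn":65,"ds":90,"kr":1,"y":48},"su":{"bn":29,"n":79},"ti":{"dfu":60,"qbt":18,"u":80}},"l":51,"tn":{"br":[22,48],"e":{"h":47,"li":2},"od":{"ade":1,"jbw":32,"kom":27,"pw":56},"wf":[98,89,37,16,80]},"zj":{"f":[79,1,73,20,81],"my":[70,48,3,19,1],"q":[69,35]}}
After op 7 (add /frj/b 0): {"frj":{"b":0,"ls":[30,18,97,45,73],"wm":{"wi":69,"xx":7}},"km":{"lfm":[17,83,23,24,85],"qc":{"bhn":65,"ds":90,"kr":1,"y":48},"su":{"bn":29,"n":79},"ti":{"dfu":60,"qbt":18,"u":80}},"l":51,"tn":{"br":[22,48],"e":{"h":47,"li":2},"od":{"ade":1,"jbw":32,"kom":27,"pw":56},"wf":[98,89,37,16,80]},"zj":{"f":[79,1,73,20,81],"my":[70,48,3,19,1],"q":[69,35]}}
After op 8 (remove /zj/my/4): {"frj":{"b":0,"ls":[30,18,97,45,73],"wm":{"wi":69,"xx":7}},"km":{"lfm":[17,83,23,24,85],"qc":{"bhn":65,"ds":90,"kr":1,"y":48},"su":{"bn":29,"n":79},"ti":{"dfu":60,"qbt":18,"u":80}},"l":51,"tn":{"br":[22,48],"e":{"h":47,"li":2},"od":{"ade":1,"jbw":32,"kom":27,"pw":56},"wf":[98,89,37,16,80]},"zj":{"f":[79,1,73,20,81],"my":[70,48,3,19],"q":[69,35]}}
After op 9 (add /ta 63): {"frj":{"b":0,"ls":[30,18,97,45,73],"wm":{"wi":69,"xx":7}},"km":{"lfm":[17,83,23,24,85],"qc":{"bhn":65,"ds":90,"kr":1,"y":48},"su":{"bn":29,"n":79},"ti":{"dfu":60,"qbt":18,"u":80}},"l":51,"ta":63,"tn":{"br":[22,48],"e":{"h":47,"li":2},"od":{"ade":1,"jbw":32,"kom":27,"pw":56},"wf":[98,89,37,16,80]},"zj":{"f":[79,1,73,20,81],"my":[70,48,3,19],"q":[69,35]}}
After op 10 (add /frj/x 38): {"frj":{"b":0,"ls":[30,18,97,45,73],"wm":{"wi":69,"xx":7},"x":38},"km":{"lfm":[17,83,23,24,85],"qc":{"bhn":65,"ds":90,"kr":1,"y":48},"su":{"bn":29,"n":79},"ti":{"dfu":60,"qbt":18,"u":80}},"l":51,"ta":63,"tn":{"br":[22,48],"e":{"h":47,"li":2},"od":{"ade":1,"jbw":32,"kom":27,"pw":56},"wf":[98,89,37,16,80]},"zj":{"f":[79,1,73,20,81],"my":[70,48,3,19],"q":[69,35]}}
After op 11 (remove /zj/f/3): {"frj":{"b":0,"ls":[30,18,97,45,73],"wm":{"wi":69,"xx":7},"x":38},"km":{"lfm":[17,83,23,24,85],"qc":{"bhn":65,"ds":90,"kr":1,"y":48},"su":{"bn":29,"n":79},"ti":{"dfu":60,"qbt":18,"u":80}},"l":51,"ta":63,"tn":{"br":[22,48],"e":{"h":47,"li":2},"od":{"ade":1,"jbw":32,"kom":27,"pw":56},"wf":[98,89,37,16,80]},"zj":{"f":[79,1,73,81],"my":[70,48,3,19],"q":[69,35]}}
After op 12 (add /km 21): {"frj":{"b":0,"ls":[30,18,97,45,73],"wm":{"wi":69,"xx":7},"x":38},"km":21,"l":51,"ta":63,"tn":{"br":[22,48],"e":{"h":47,"li":2},"od":{"ade":1,"jbw":32,"kom":27,"pw":56},"wf":[98,89,37,16,80]},"zj":{"f":[79,1,73,81],"my":[70,48,3,19],"q":[69,35]}}
After op 13 (replace /zj/my/1 61): {"frj":{"b":0,"ls":[30,18,97,45,73],"wm":{"wi":69,"xx":7},"x":38},"km":21,"l":51,"ta":63,"tn":{"br":[22,48],"e":{"h":47,"li":2},"od":{"ade":1,"jbw":32,"kom":27,"pw":56},"wf":[98,89,37,16,80]},"zj":{"f":[79,1,73,81],"my":[70,61,3,19],"q":[69,35]}}
After op 14 (remove /frj/b): {"frj":{"ls":[30,18,97,45,73],"wm":{"wi":69,"xx":7},"x":38},"km":21,"l":51,"ta":63,"tn":{"br":[22,48],"e":{"h":47,"li":2},"od":{"ade":1,"jbw":32,"kom":27,"pw":56},"wf":[98,89,37,16,80]},"zj":{"f":[79,1,73,81],"my":[70,61,3,19],"q":[69,35]}}
After op 15 (replace /km 61): {"frj":{"ls":[30,18,97,45,73],"wm":{"wi":69,"xx":7},"x":38},"km":61,"l":51,"ta":63,"tn":{"br":[22,48],"e":{"h":47,"li":2},"od":{"ade":1,"jbw":32,"kom":27,"pw":56},"wf":[98,89,37,16,80]},"zj":{"f":[79,1,73,81],"my":[70,61,3,19],"q":[69,35]}}
After op 16 (remove /zj/my/1): {"frj":{"ls":[30,18,97,45,73],"wm":{"wi":69,"xx":7},"x":38},"km":61,"l":51,"ta":63,"tn":{"br":[22,48],"e":{"h":47,"li":2},"od":{"ade":1,"jbw":32,"kom":27,"pw":56},"wf":[98,89,37,16,80]},"zj":{"f":[79,1,73,81],"my":[70,3,19],"q":[69,35]}}
Value at /km: 61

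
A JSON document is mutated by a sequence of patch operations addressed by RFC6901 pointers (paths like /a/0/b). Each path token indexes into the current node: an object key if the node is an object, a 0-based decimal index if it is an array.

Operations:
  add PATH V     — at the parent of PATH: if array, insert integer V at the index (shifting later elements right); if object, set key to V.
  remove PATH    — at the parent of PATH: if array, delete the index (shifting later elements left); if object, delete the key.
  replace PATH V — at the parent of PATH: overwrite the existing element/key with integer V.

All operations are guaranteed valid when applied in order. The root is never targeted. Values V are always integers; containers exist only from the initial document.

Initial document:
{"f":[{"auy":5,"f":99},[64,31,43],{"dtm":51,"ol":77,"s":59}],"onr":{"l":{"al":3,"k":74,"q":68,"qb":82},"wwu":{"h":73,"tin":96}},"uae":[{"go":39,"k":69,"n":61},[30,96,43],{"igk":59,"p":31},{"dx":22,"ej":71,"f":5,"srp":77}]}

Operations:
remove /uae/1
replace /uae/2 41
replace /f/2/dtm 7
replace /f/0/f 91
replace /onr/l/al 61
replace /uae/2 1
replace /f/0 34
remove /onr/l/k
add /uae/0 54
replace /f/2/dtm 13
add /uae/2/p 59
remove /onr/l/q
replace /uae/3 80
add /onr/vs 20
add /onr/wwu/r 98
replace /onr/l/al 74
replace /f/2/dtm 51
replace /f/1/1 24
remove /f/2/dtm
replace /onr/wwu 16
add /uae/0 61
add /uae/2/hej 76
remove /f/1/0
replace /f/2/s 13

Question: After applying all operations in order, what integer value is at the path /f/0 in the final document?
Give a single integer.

After op 1 (remove /uae/1): {"f":[{"auy":5,"f":99},[64,31,43],{"dtm":51,"ol":77,"s":59}],"onr":{"l":{"al":3,"k":74,"q":68,"qb":82},"wwu":{"h":73,"tin":96}},"uae":[{"go":39,"k":69,"n":61},{"igk":59,"p":31},{"dx":22,"ej":71,"f":5,"srp":77}]}
After op 2 (replace /uae/2 41): {"f":[{"auy":5,"f":99},[64,31,43],{"dtm":51,"ol":77,"s":59}],"onr":{"l":{"al":3,"k":74,"q":68,"qb":82},"wwu":{"h":73,"tin":96}},"uae":[{"go":39,"k":69,"n":61},{"igk":59,"p":31},41]}
After op 3 (replace /f/2/dtm 7): {"f":[{"auy":5,"f":99},[64,31,43],{"dtm":7,"ol":77,"s":59}],"onr":{"l":{"al":3,"k":74,"q":68,"qb":82},"wwu":{"h":73,"tin":96}},"uae":[{"go":39,"k":69,"n":61},{"igk":59,"p":31},41]}
After op 4 (replace /f/0/f 91): {"f":[{"auy":5,"f":91},[64,31,43],{"dtm":7,"ol":77,"s":59}],"onr":{"l":{"al":3,"k":74,"q":68,"qb":82},"wwu":{"h":73,"tin":96}},"uae":[{"go":39,"k":69,"n":61},{"igk":59,"p":31},41]}
After op 5 (replace /onr/l/al 61): {"f":[{"auy":5,"f":91},[64,31,43],{"dtm":7,"ol":77,"s":59}],"onr":{"l":{"al":61,"k":74,"q":68,"qb":82},"wwu":{"h":73,"tin":96}},"uae":[{"go":39,"k":69,"n":61},{"igk":59,"p":31},41]}
After op 6 (replace /uae/2 1): {"f":[{"auy":5,"f":91},[64,31,43],{"dtm":7,"ol":77,"s":59}],"onr":{"l":{"al":61,"k":74,"q":68,"qb":82},"wwu":{"h":73,"tin":96}},"uae":[{"go":39,"k":69,"n":61},{"igk":59,"p":31},1]}
After op 7 (replace /f/0 34): {"f":[34,[64,31,43],{"dtm":7,"ol":77,"s":59}],"onr":{"l":{"al":61,"k":74,"q":68,"qb":82},"wwu":{"h":73,"tin":96}},"uae":[{"go":39,"k":69,"n":61},{"igk":59,"p":31},1]}
After op 8 (remove /onr/l/k): {"f":[34,[64,31,43],{"dtm":7,"ol":77,"s":59}],"onr":{"l":{"al":61,"q":68,"qb":82},"wwu":{"h":73,"tin":96}},"uae":[{"go":39,"k":69,"n":61},{"igk":59,"p":31},1]}
After op 9 (add /uae/0 54): {"f":[34,[64,31,43],{"dtm":7,"ol":77,"s":59}],"onr":{"l":{"al":61,"q":68,"qb":82},"wwu":{"h":73,"tin":96}},"uae":[54,{"go":39,"k":69,"n":61},{"igk":59,"p":31},1]}
After op 10 (replace /f/2/dtm 13): {"f":[34,[64,31,43],{"dtm":13,"ol":77,"s":59}],"onr":{"l":{"al":61,"q":68,"qb":82},"wwu":{"h":73,"tin":96}},"uae":[54,{"go":39,"k":69,"n":61},{"igk":59,"p":31},1]}
After op 11 (add /uae/2/p 59): {"f":[34,[64,31,43],{"dtm":13,"ol":77,"s":59}],"onr":{"l":{"al":61,"q":68,"qb":82},"wwu":{"h":73,"tin":96}},"uae":[54,{"go":39,"k":69,"n":61},{"igk":59,"p":59},1]}
After op 12 (remove /onr/l/q): {"f":[34,[64,31,43],{"dtm":13,"ol":77,"s":59}],"onr":{"l":{"al":61,"qb":82},"wwu":{"h":73,"tin":96}},"uae":[54,{"go":39,"k":69,"n":61},{"igk":59,"p":59},1]}
After op 13 (replace /uae/3 80): {"f":[34,[64,31,43],{"dtm":13,"ol":77,"s":59}],"onr":{"l":{"al":61,"qb":82},"wwu":{"h":73,"tin":96}},"uae":[54,{"go":39,"k":69,"n":61},{"igk":59,"p":59},80]}
After op 14 (add /onr/vs 20): {"f":[34,[64,31,43],{"dtm":13,"ol":77,"s":59}],"onr":{"l":{"al":61,"qb":82},"vs":20,"wwu":{"h":73,"tin":96}},"uae":[54,{"go":39,"k":69,"n":61},{"igk":59,"p":59},80]}
After op 15 (add /onr/wwu/r 98): {"f":[34,[64,31,43],{"dtm":13,"ol":77,"s":59}],"onr":{"l":{"al":61,"qb":82},"vs":20,"wwu":{"h":73,"r":98,"tin":96}},"uae":[54,{"go":39,"k":69,"n":61},{"igk":59,"p":59},80]}
After op 16 (replace /onr/l/al 74): {"f":[34,[64,31,43],{"dtm":13,"ol":77,"s":59}],"onr":{"l":{"al":74,"qb":82},"vs":20,"wwu":{"h":73,"r":98,"tin":96}},"uae":[54,{"go":39,"k":69,"n":61},{"igk":59,"p":59},80]}
After op 17 (replace /f/2/dtm 51): {"f":[34,[64,31,43],{"dtm":51,"ol":77,"s":59}],"onr":{"l":{"al":74,"qb":82},"vs":20,"wwu":{"h":73,"r":98,"tin":96}},"uae":[54,{"go":39,"k":69,"n":61},{"igk":59,"p":59},80]}
After op 18 (replace /f/1/1 24): {"f":[34,[64,24,43],{"dtm":51,"ol":77,"s":59}],"onr":{"l":{"al":74,"qb":82},"vs":20,"wwu":{"h":73,"r":98,"tin":96}},"uae":[54,{"go":39,"k":69,"n":61},{"igk":59,"p":59},80]}
After op 19 (remove /f/2/dtm): {"f":[34,[64,24,43],{"ol":77,"s":59}],"onr":{"l":{"al":74,"qb":82},"vs":20,"wwu":{"h":73,"r":98,"tin":96}},"uae":[54,{"go":39,"k":69,"n":61},{"igk":59,"p":59},80]}
After op 20 (replace /onr/wwu 16): {"f":[34,[64,24,43],{"ol":77,"s":59}],"onr":{"l":{"al":74,"qb":82},"vs":20,"wwu":16},"uae":[54,{"go":39,"k":69,"n":61},{"igk":59,"p":59},80]}
After op 21 (add /uae/0 61): {"f":[34,[64,24,43],{"ol":77,"s":59}],"onr":{"l":{"al":74,"qb":82},"vs":20,"wwu":16},"uae":[61,54,{"go":39,"k":69,"n":61},{"igk":59,"p":59},80]}
After op 22 (add /uae/2/hej 76): {"f":[34,[64,24,43],{"ol":77,"s":59}],"onr":{"l":{"al":74,"qb":82},"vs":20,"wwu":16},"uae":[61,54,{"go":39,"hej":76,"k":69,"n":61},{"igk":59,"p":59},80]}
After op 23 (remove /f/1/0): {"f":[34,[24,43],{"ol":77,"s":59}],"onr":{"l":{"al":74,"qb":82},"vs":20,"wwu":16},"uae":[61,54,{"go":39,"hej":76,"k":69,"n":61},{"igk":59,"p":59},80]}
After op 24 (replace /f/2/s 13): {"f":[34,[24,43],{"ol":77,"s":13}],"onr":{"l":{"al":74,"qb":82},"vs":20,"wwu":16},"uae":[61,54,{"go":39,"hej":76,"k":69,"n":61},{"igk":59,"p":59},80]}
Value at /f/0: 34

Answer: 34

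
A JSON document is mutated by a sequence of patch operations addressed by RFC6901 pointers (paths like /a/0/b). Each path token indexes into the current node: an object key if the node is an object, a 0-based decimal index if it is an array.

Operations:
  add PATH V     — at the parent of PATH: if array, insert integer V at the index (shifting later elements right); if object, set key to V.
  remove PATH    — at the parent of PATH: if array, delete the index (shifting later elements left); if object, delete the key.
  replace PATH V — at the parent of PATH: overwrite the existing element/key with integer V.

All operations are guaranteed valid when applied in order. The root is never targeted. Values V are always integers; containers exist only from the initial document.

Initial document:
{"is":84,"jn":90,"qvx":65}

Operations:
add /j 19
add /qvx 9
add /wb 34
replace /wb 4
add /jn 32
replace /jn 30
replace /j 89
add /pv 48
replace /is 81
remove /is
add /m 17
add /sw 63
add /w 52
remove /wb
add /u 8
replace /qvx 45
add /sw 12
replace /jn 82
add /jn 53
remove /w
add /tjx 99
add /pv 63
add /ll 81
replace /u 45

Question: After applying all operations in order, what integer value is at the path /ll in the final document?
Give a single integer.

Answer: 81

Derivation:
After op 1 (add /j 19): {"is":84,"j":19,"jn":90,"qvx":65}
After op 2 (add /qvx 9): {"is":84,"j":19,"jn":90,"qvx":9}
After op 3 (add /wb 34): {"is":84,"j":19,"jn":90,"qvx":9,"wb":34}
After op 4 (replace /wb 4): {"is":84,"j":19,"jn":90,"qvx":9,"wb":4}
After op 5 (add /jn 32): {"is":84,"j":19,"jn":32,"qvx":9,"wb":4}
After op 6 (replace /jn 30): {"is":84,"j":19,"jn":30,"qvx":9,"wb":4}
After op 7 (replace /j 89): {"is":84,"j":89,"jn":30,"qvx":9,"wb":4}
After op 8 (add /pv 48): {"is":84,"j":89,"jn":30,"pv":48,"qvx":9,"wb":4}
After op 9 (replace /is 81): {"is":81,"j":89,"jn":30,"pv":48,"qvx":9,"wb":4}
After op 10 (remove /is): {"j":89,"jn":30,"pv":48,"qvx":9,"wb":4}
After op 11 (add /m 17): {"j":89,"jn":30,"m":17,"pv":48,"qvx":9,"wb":4}
After op 12 (add /sw 63): {"j":89,"jn":30,"m":17,"pv":48,"qvx":9,"sw":63,"wb":4}
After op 13 (add /w 52): {"j":89,"jn":30,"m":17,"pv":48,"qvx":9,"sw":63,"w":52,"wb":4}
After op 14 (remove /wb): {"j":89,"jn":30,"m":17,"pv":48,"qvx":9,"sw":63,"w":52}
After op 15 (add /u 8): {"j":89,"jn":30,"m":17,"pv":48,"qvx":9,"sw":63,"u":8,"w":52}
After op 16 (replace /qvx 45): {"j":89,"jn":30,"m":17,"pv":48,"qvx":45,"sw":63,"u":8,"w":52}
After op 17 (add /sw 12): {"j":89,"jn":30,"m":17,"pv":48,"qvx":45,"sw":12,"u":8,"w":52}
After op 18 (replace /jn 82): {"j":89,"jn":82,"m":17,"pv":48,"qvx":45,"sw":12,"u":8,"w":52}
After op 19 (add /jn 53): {"j":89,"jn":53,"m":17,"pv":48,"qvx":45,"sw":12,"u":8,"w":52}
After op 20 (remove /w): {"j":89,"jn":53,"m":17,"pv":48,"qvx":45,"sw":12,"u":8}
After op 21 (add /tjx 99): {"j":89,"jn":53,"m":17,"pv":48,"qvx":45,"sw":12,"tjx":99,"u":8}
After op 22 (add /pv 63): {"j":89,"jn":53,"m":17,"pv":63,"qvx":45,"sw":12,"tjx":99,"u":8}
After op 23 (add /ll 81): {"j":89,"jn":53,"ll":81,"m":17,"pv":63,"qvx":45,"sw":12,"tjx":99,"u":8}
After op 24 (replace /u 45): {"j":89,"jn":53,"ll":81,"m":17,"pv":63,"qvx":45,"sw":12,"tjx":99,"u":45}
Value at /ll: 81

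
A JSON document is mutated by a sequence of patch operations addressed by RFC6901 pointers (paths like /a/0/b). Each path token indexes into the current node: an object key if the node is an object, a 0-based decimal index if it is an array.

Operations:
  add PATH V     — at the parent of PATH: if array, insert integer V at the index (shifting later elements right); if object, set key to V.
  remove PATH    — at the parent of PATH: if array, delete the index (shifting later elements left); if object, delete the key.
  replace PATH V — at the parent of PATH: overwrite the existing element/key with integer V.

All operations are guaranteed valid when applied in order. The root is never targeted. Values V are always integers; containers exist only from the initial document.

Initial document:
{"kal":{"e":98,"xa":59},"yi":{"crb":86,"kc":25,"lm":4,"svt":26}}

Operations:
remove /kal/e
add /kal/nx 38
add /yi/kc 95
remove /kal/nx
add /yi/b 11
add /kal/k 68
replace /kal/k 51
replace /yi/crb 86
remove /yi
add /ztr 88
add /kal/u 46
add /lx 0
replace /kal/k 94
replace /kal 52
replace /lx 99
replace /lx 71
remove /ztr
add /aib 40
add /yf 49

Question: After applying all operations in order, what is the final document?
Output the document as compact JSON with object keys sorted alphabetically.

Answer: {"aib":40,"kal":52,"lx":71,"yf":49}

Derivation:
After op 1 (remove /kal/e): {"kal":{"xa":59},"yi":{"crb":86,"kc":25,"lm":4,"svt":26}}
After op 2 (add /kal/nx 38): {"kal":{"nx":38,"xa":59},"yi":{"crb":86,"kc":25,"lm":4,"svt":26}}
After op 3 (add /yi/kc 95): {"kal":{"nx":38,"xa":59},"yi":{"crb":86,"kc":95,"lm":4,"svt":26}}
After op 4 (remove /kal/nx): {"kal":{"xa":59},"yi":{"crb":86,"kc":95,"lm":4,"svt":26}}
After op 5 (add /yi/b 11): {"kal":{"xa":59},"yi":{"b":11,"crb":86,"kc":95,"lm":4,"svt":26}}
After op 6 (add /kal/k 68): {"kal":{"k":68,"xa":59},"yi":{"b":11,"crb":86,"kc":95,"lm":4,"svt":26}}
After op 7 (replace /kal/k 51): {"kal":{"k":51,"xa":59},"yi":{"b":11,"crb":86,"kc":95,"lm":4,"svt":26}}
After op 8 (replace /yi/crb 86): {"kal":{"k":51,"xa":59},"yi":{"b":11,"crb":86,"kc":95,"lm":4,"svt":26}}
After op 9 (remove /yi): {"kal":{"k":51,"xa":59}}
After op 10 (add /ztr 88): {"kal":{"k":51,"xa":59},"ztr":88}
After op 11 (add /kal/u 46): {"kal":{"k":51,"u":46,"xa":59},"ztr":88}
After op 12 (add /lx 0): {"kal":{"k":51,"u":46,"xa":59},"lx":0,"ztr":88}
After op 13 (replace /kal/k 94): {"kal":{"k":94,"u":46,"xa":59},"lx":0,"ztr":88}
After op 14 (replace /kal 52): {"kal":52,"lx":0,"ztr":88}
After op 15 (replace /lx 99): {"kal":52,"lx":99,"ztr":88}
After op 16 (replace /lx 71): {"kal":52,"lx":71,"ztr":88}
After op 17 (remove /ztr): {"kal":52,"lx":71}
After op 18 (add /aib 40): {"aib":40,"kal":52,"lx":71}
After op 19 (add /yf 49): {"aib":40,"kal":52,"lx":71,"yf":49}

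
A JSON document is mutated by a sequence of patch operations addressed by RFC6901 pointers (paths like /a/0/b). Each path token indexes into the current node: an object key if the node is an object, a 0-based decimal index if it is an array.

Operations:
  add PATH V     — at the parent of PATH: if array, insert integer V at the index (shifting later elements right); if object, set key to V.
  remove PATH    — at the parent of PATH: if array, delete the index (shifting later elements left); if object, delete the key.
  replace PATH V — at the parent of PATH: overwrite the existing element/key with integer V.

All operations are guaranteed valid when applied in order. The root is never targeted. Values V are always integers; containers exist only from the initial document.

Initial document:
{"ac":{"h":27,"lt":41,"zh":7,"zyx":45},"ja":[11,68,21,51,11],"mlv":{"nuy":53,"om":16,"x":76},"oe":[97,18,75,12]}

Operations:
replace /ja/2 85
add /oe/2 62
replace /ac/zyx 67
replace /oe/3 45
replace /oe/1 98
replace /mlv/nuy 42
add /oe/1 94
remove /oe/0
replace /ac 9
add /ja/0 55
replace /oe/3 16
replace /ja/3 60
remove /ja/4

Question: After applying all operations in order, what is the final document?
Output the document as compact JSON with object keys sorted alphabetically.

Answer: {"ac":9,"ja":[55,11,68,60,11],"mlv":{"nuy":42,"om":16,"x":76},"oe":[94,98,62,16,12]}

Derivation:
After op 1 (replace /ja/2 85): {"ac":{"h":27,"lt":41,"zh":7,"zyx":45},"ja":[11,68,85,51,11],"mlv":{"nuy":53,"om":16,"x":76},"oe":[97,18,75,12]}
After op 2 (add /oe/2 62): {"ac":{"h":27,"lt":41,"zh":7,"zyx":45},"ja":[11,68,85,51,11],"mlv":{"nuy":53,"om":16,"x":76},"oe":[97,18,62,75,12]}
After op 3 (replace /ac/zyx 67): {"ac":{"h":27,"lt":41,"zh":7,"zyx":67},"ja":[11,68,85,51,11],"mlv":{"nuy":53,"om":16,"x":76},"oe":[97,18,62,75,12]}
After op 4 (replace /oe/3 45): {"ac":{"h":27,"lt":41,"zh":7,"zyx":67},"ja":[11,68,85,51,11],"mlv":{"nuy":53,"om":16,"x":76},"oe":[97,18,62,45,12]}
After op 5 (replace /oe/1 98): {"ac":{"h":27,"lt":41,"zh":7,"zyx":67},"ja":[11,68,85,51,11],"mlv":{"nuy":53,"om":16,"x":76},"oe":[97,98,62,45,12]}
After op 6 (replace /mlv/nuy 42): {"ac":{"h":27,"lt":41,"zh":7,"zyx":67},"ja":[11,68,85,51,11],"mlv":{"nuy":42,"om":16,"x":76},"oe":[97,98,62,45,12]}
After op 7 (add /oe/1 94): {"ac":{"h":27,"lt":41,"zh":7,"zyx":67},"ja":[11,68,85,51,11],"mlv":{"nuy":42,"om":16,"x":76},"oe":[97,94,98,62,45,12]}
After op 8 (remove /oe/0): {"ac":{"h":27,"lt":41,"zh":7,"zyx":67},"ja":[11,68,85,51,11],"mlv":{"nuy":42,"om":16,"x":76},"oe":[94,98,62,45,12]}
After op 9 (replace /ac 9): {"ac":9,"ja":[11,68,85,51,11],"mlv":{"nuy":42,"om":16,"x":76},"oe":[94,98,62,45,12]}
After op 10 (add /ja/0 55): {"ac":9,"ja":[55,11,68,85,51,11],"mlv":{"nuy":42,"om":16,"x":76},"oe":[94,98,62,45,12]}
After op 11 (replace /oe/3 16): {"ac":9,"ja":[55,11,68,85,51,11],"mlv":{"nuy":42,"om":16,"x":76},"oe":[94,98,62,16,12]}
After op 12 (replace /ja/3 60): {"ac":9,"ja":[55,11,68,60,51,11],"mlv":{"nuy":42,"om":16,"x":76},"oe":[94,98,62,16,12]}
After op 13 (remove /ja/4): {"ac":9,"ja":[55,11,68,60,11],"mlv":{"nuy":42,"om":16,"x":76},"oe":[94,98,62,16,12]}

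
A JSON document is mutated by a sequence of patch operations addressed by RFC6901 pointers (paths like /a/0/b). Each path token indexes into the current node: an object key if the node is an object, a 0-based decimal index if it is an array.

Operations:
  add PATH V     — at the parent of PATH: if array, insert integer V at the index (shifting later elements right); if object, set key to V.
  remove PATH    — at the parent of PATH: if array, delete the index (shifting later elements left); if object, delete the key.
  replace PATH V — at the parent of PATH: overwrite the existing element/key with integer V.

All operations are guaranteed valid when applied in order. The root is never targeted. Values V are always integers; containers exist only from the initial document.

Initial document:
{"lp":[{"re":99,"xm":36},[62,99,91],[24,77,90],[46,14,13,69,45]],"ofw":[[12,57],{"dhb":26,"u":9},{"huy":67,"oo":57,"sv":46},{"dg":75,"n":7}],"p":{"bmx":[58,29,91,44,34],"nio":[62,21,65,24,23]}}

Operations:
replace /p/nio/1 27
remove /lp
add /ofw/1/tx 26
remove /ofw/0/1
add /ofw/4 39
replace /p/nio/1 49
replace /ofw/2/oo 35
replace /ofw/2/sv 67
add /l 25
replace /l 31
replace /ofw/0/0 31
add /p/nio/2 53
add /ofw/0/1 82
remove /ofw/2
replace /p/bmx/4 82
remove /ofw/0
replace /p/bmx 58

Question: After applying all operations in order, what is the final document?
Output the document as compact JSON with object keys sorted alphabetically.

Answer: {"l":31,"ofw":[{"dhb":26,"tx":26,"u":9},{"dg":75,"n":7},39],"p":{"bmx":58,"nio":[62,49,53,65,24,23]}}

Derivation:
After op 1 (replace /p/nio/1 27): {"lp":[{"re":99,"xm":36},[62,99,91],[24,77,90],[46,14,13,69,45]],"ofw":[[12,57],{"dhb":26,"u":9},{"huy":67,"oo":57,"sv":46},{"dg":75,"n":7}],"p":{"bmx":[58,29,91,44,34],"nio":[62,27,65,24,23]}}
After op 2 (remove /lp): {"ofw":[[12,57],{"dhb":26,"u":9},{"huy":67,"oo":57,"sv":46},{"dg":75,"n":7}],"p":{"bmx":[58,29,91,44,34],"nio":[62,27,65,24,23]}}
After op 3 (add /ofw/1/tx 26): {"ofw":[[12,57],{"dhb":26,"tx":26,"u":9},{"huy":67,"oo":57,"sv":46},{"dg":75,"n":7}],"p":{"bmx":[58,29,91,44,34],"nio":[62,27,65,24,23]}}
After op 4 (remove /ofw/0/1): {"ofw":[[12],{"dhb":26,"tx":26,"u":9},{"huy":67,"oo":57,"sv":46},{"dg":75,"n":7}],"p":{"bmx":[58,29,91,44,34],"nio":[62,27,65,24,23]}}
After op 5 (add /ofw/4 39): {"ofw":[[12],{"dhb":26,"tx":26,"u":9},{"huy":67,"oo":57,"sv":46},{"dg":75,"n":7},39],"p":{"bmx":[58,29,91,44,34],"nio":[62,27,65,24,23]}}
After op 6 (replace /p/nio/1 49): {"ofw":[[12],{"dhb":26,"tx":26,"u":9},{"huy":67,"oo":57,"sv":46},{"dg":75,"n":7},39],"p":{"bmx":[58,29,91,44,34],"nio":[62,49,65,24,23]}}
After op 7 (replace /ofw/2/oo 35): {"ofw":[[12],{"dhb":26,"tx":26,"u":9},{"huy":67,"oo":35,"sv":46},{"dg":75,"n":7},39],"p":{"bmx":[58,29,91,44,34],"nio":[62,49,65,24,23]}}
After op 8 (replace /ofw/2/sv 67): {"ofw":[[12],{"dhb":26,"tx":26,"u":9},{"huy":67,"oo":35,"sv":67},{"dg":75,"n":7},39],"p":{"bmx":[58,29,91,44,34],"nio":[62,49,65,24,23]}}
After op 9 (add /l 25): {"l":25,"ofw":[[12],{"dhb":26,"tx":26,"u":9},{"huy":67,"oo":35,"sv":67},{"dg":75,"n":7},39],"p":{"bmx":[58,29,91,44,34],"nio":[62,49,65,24,23]}}
After op 10 (replace /l 31): {"l":31,"ofw":[[12],{"dhb":26,"tx":26,"u":9},{"huy":67,"oo":35,"sv":67},{"dg":75,"n":7},39],"p":{"bmx":[58,29,91,44,34],"nio":[62,49,65,24,23]}}
After op 11 (replace /ofw/0/0 31): {"l":31,"ofw":[[31],{"dhb":26,"tx":26,"u":9},{"huy":67,"oo":35,"sv":67},{"dg":75,"n":7},39],"p":{"bmx":[58,29,91,44,34],"nio":[62,49,65,24,23]}}
After op 12 (add /p/nio/2 53): {"l":31,"ofw":[[31],{"dhb":26,"tx":26,"u":9},{"huy":67,"oo":35,"sv":67},{"dg":75,"n":7},39],"p":{"bmx":[58,29,91,44,34],"nio":[62,49,53,65,24,23]}}
After op 13 (add /ofw/0/1 82): {"l":31,"ofw":[[31,82],{"dhb":26,"tx":26,"u":9},{"huy":67,"oo":35,"sv":67},{"dg":75,"n":7},39],"p":{"bmx":[58,29,91,44,34],"nio":[62,49,53,65,24,23]}}
After op 14 (remove /ofw/2): {"l":31,"ofw":[[31,82],{"dhb":26,"tx":26,"u":9},{"dg":75,"n":7},39],"p":{"bmx":[58,29,91,44,34],"nio":[62,49,53,65,24,23]}}
After op 15 (replace /p/bmx/4 82): {"l":31,"ofw":[[31,82],{"dhb":26,"tx":26,"u":9},{"dg":75,"n":7},39],"p":{"bmx":[58,29,91,44,82],"nio":[62,49,53,65,24,23]}}
After op 16 (remove /ofw/0): {"l":31,"ofw":[{"dhb":26,"tx":26,"u":9},{"dg":75,"n":7},39],"p":{"bmx":[58,29,91,44,82],"nio":[62,49,53,65,24,23]}}
After op 17 (replace /p/bmx 58): {"l":31,"ofw":[{"dhb":26,"tx":26,"u":9},{"dg":75,"n":7},39],"p":{"bmx":58,"nio":[62,49,53,65,24,23]}}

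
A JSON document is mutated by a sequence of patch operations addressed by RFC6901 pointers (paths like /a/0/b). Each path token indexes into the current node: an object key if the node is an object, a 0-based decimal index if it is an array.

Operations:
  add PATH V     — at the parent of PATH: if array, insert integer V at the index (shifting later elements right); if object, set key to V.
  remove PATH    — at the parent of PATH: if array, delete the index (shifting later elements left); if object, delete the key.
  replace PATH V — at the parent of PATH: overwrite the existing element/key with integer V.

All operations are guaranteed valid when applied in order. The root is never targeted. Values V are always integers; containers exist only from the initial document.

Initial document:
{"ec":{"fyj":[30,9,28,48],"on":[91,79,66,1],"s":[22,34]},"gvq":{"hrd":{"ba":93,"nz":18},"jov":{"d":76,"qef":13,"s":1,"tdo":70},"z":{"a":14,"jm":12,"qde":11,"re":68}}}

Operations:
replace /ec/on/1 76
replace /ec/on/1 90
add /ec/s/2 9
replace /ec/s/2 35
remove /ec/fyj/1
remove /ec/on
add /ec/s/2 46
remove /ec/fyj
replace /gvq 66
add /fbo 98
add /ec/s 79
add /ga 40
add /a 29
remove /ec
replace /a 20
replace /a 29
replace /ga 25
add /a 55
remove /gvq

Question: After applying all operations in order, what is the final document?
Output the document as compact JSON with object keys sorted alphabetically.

After op 1 (replace /ec/on/1 76): {"ec":{"fyj":[30,9,28,48],"on":[91,76,66,1],"s":[22,34]},"gvq":{"hrd":{"ba":93,"nz":18},"jov":{"d":76,"qef":13,"s":1,"tdo":70},"z":{"a":14,"jm":12,"qde":11,"re":68}}}
After op 2 (replace /ec/on/1 90): {"ec":{"fyj":[30,9,28,48],"on":[91,90,66,1],"s":[22,34]},"gvq":{"hrd":{"ba":93,"nz":18},"jov":{"d":76,"qef":13,"s":1,"tdo":70},"z":{"a":14,"jm":12,"qde":11,"re":68}}}
After op 3 (add /ec/s/2 9): {"ec":{"fyj":[30,9,28,48],"on":[91,90,66,1],"s":[22,34,9]},"gvq":{"hrd":{"ba":93,"nz":18},"jov":{"d":76,"qef":13,"s":1,"tdo":70},"z":{"a":14,"jm":12,"qde":11,"re":68}}}
After op 4 (replace /ec/s/2 35): {"ec":{"fyj":[30,9,28,48],"on":[91,90,66,1],"s":[22,34,35]},"gvq":{"hrd":{"ba":93,"nz":18},"jov":{"d":76,"qef":13,"s":1,"tdo":70},"z":{"a":14,"jm":12,"qde":11,"re":68}}}
After op 5 (remove /ec/fyj/1): {"ec":{"fyj":[30,28,48],"on":[91,90,66,1],"s":[22,34,35]},"gvq":{"hrd":{"ba":93,"nz":18},"jov":{"d":76,"qef":13,"s":1,"tdo":70},"z":{"a":14,"jm":12,"qde":11,"re":68}}}
After op 6 (remove /ec/on): {"ec":{"fyj":[30,28,48],"s":[22,34,35]},"gvq":{"hrd":{"ba":93,"nz":18},"jov":{"d":76,"qef":13,"s":1,"tdo":70},"z":{"a":14,"jm":12,"qde":11,"re":68}}}
After op 7 (add /ec/s/2 46): {"ec":{"fyj":[30,28,48],"s":[22,34,46,35]},"gvq":{"hrd":{"ba":93,"nz":18},"jov":{"d":76,"qef":13,"s":1,"tdo":70},"z":{"a":14,"jm":12,"qde":11,"re":68}}}
After op 8 (remove /ec/fyj): {"ec":{"s":[22,34,46,35]},"gvq":{"hrd":{"ba":93,"nz":18},"jov":{"d":76,"qef":13,"s":1,"tdo":70},"z":{"a":14,"jm":12,"qde":11,"re":68}}}
After op 9 (replace /gvq 66): {"ec":{"s":[22,34,46,35]},"gvq":66}
After op 10 (add /fbo 98): {"ec":{"s":[22,34,46,35]},"fbo":98,"gvq":66}
After op 11 (add /ec/s 79): {"ec":{"s":79},"fbo":98,"gvq":66}
After op 12 (add /ga 40): {"ec":{"s":79},"fbo":98,"ga":40,"gvq":66}
After op 13 (add /a 29): {"a":29,"ec":{"s":79},"fbo":98,"ga":40,"gvq":66}
After op 14 (remove /ec): {"a":29,"fbo":98,"ga":40,"gvq":66}
After op 15 (replace /a 20): {"a":20,"fbo":98,"ga":40,"gvq":66}
After op 16 (replace /a 29): {"a":29,"fbo":98,"ga":40,"gvq":66}
After op 17 (replace /ga 25): {"a":29,"fbo":98,"ga":25,"gvq":66}
After op 18 (add /a 55): {"a":55,"fbo":98,"ga":25,"gvq":66}
After op 19 (remove /gvq): {"a":55,"fbo":98,"ga":25}

Answer: {"a":55,"fbo":98,"ga":25}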